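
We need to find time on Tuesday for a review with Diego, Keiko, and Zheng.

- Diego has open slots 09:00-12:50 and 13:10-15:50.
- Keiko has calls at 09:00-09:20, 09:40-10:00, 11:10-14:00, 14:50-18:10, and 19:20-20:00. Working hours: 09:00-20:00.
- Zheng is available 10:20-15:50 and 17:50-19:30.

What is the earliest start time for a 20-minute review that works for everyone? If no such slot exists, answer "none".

10:20

Keiko free within 09:00–20:00: 09:20–09:40, 10:00–11:10, 14:00–14:50, 18:10–19:20.
Diego ∩ Keiko: 09:20–09:40, 10:00–11:10, 14:00–14:50.
Diego ∩ Keiko ∩ Zheng: 10:20–11:10, 14:00–14:50.
Windows ≥ 20 min: 10:20–11:10, 14:00–14:50.
Earliest such window starts at 10:20.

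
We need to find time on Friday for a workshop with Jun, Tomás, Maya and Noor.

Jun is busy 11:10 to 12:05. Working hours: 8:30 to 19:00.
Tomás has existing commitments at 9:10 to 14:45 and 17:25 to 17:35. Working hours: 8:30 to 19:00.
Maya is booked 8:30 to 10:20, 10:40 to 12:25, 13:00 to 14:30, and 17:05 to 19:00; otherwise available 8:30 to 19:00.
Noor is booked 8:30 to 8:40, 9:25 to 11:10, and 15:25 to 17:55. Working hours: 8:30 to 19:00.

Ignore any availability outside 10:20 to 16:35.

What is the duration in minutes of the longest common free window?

40 minutes

Jun free within 08:30–19:00: 08:30–11:10, 12:05–19:00.
Tomás free within 08:30–19:00: 08:30–09:10, 14:45–17:25, 17:35–19:00.
Maya free within 08:30–19:00: 10:20–10:40, 12:25–13:00, 14:30–17:05.
Noor free within 08:30–19:00: 08:40–09:25, 11:10–15:25, 17:55–19:00.
Jun ∩ Tomás: 08:30–09:10, 14:45–17:25, 17:35–19:00.
Jun ∩ Tomás ∩ Maya: 14:45–17:05.
Jun ∩ Tomás ∩ Maya ∩ Noor: 14:45–15:25.
Restricted to 10:20–16:35: 14:45–15:25.
Single common window of 40 minutes.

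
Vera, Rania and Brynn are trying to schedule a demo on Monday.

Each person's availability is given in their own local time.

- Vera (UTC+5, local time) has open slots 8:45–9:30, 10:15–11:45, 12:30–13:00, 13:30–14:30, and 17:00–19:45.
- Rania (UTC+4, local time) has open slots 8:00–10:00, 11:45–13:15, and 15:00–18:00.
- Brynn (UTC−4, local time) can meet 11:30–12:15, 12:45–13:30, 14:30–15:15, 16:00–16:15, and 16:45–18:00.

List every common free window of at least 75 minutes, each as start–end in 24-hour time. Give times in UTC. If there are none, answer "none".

Vera → UTC: 03:45–04:30, 05:15–06:45, 07:30–08:00, 08:30–09:30, 12:00–14:45.
Rania → UTC: 04:00–06:00, 07:45–09:15, 11:00–14:00.
Brynn → UTC: 15:30–16:15, 16:45–17:30, 18:30–19:15, 20:00–20:15, 20:45–22:00.
Vera ∩ Rania: 04:00–04:30, 05:15–06:00, 07:45–08:00, 08:30–09:15, 12:00–14:00.
Vera ∩ Rania ∩ Brynn: (none).
Windows ≥ 75 min: (none).

none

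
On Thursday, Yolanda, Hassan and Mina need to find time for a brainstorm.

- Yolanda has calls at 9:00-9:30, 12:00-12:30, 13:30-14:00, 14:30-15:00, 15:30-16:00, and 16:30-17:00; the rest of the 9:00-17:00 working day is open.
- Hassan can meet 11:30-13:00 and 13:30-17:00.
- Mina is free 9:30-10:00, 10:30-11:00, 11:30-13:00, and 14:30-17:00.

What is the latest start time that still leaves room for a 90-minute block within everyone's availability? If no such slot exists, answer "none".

none

Yolanda free within 09:00–17:00: 09:30–12:00, 12:30–13:30, 14:00–14:30, 15:00–15:30, 16:00–16:30.
Yolanda ∩ Hassan: 11:30–12:00, 12:30–13:00, 14:00–14:30, 15:00–15:30, 16:00–16:30.
Yolanda ∩ Hassan ∩ Mina: 11:30–12:00, 12:30–13:00, 15:00–15:30, 16:00–16:30.
Windows ≥ 90 min: (none).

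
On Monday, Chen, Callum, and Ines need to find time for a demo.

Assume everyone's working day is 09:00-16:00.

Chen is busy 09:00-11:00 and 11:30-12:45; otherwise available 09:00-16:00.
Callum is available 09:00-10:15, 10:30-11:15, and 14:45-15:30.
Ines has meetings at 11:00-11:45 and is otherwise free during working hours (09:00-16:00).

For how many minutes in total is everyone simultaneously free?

Chen free within 09:00–16:00: 11:00–11:30, 12:45–16:00.
Ines free within 09:00–16:00: 09:00–11:00, 11:45–16:00.
Chen ∩ Callum: 11:00–11:15, 14:45–15:30.
Chen ∩ Callum ∩ Ines: 14:45–15:30.
Total common minutes: 45.

45 minutes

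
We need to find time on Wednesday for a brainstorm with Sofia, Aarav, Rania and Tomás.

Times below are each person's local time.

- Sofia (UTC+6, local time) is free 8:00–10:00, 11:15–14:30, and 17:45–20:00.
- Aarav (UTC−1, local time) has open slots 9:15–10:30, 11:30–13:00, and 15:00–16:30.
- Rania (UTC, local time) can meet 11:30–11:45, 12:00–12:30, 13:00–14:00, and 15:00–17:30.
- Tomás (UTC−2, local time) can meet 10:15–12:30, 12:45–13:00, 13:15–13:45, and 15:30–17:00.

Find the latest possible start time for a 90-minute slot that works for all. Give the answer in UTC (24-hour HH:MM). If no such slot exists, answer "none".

Sofia → UTC: 02:00–04:00, 05:15–08:30, 11:45–14:00.
Aarav → UTC: 10:15–11:30, 12:30–14:00, 16:00–17:30.
Rania → UTC: 11:30–11:45, 12:00–12:30, 13:00–14:00, 15:00–17:30.
Tomás → UTC: 12:15–14:30, 14:45–15:00, 15:15–15:45, 17:30–19:00.
Sofia ∩ Aarav: 12:30–14:00.
Sofia ∩ Aarav ∩ Rania: 13:00–14:00.
Sofia ∩ Aarav ∩ Rania ∩ Tomás: 13:00–14:00.
Windows ≥ 90 min: (none).

none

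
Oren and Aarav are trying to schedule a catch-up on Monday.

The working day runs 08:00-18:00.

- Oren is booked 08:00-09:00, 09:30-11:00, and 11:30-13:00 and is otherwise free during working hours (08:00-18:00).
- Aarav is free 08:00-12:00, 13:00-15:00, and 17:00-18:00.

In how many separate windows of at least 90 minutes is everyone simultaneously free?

Oren free within 08:00–18:00: 09:00–09:30, 11:00–11:30, 13:00–18:00.
Oren ∩ Aarav: 09:00–09:30, 11:00–11:30, 13:00–15:00, 17:00–18:00.
Windows ≥ 90 min: 13:00–15:00.
That's 1 window.

1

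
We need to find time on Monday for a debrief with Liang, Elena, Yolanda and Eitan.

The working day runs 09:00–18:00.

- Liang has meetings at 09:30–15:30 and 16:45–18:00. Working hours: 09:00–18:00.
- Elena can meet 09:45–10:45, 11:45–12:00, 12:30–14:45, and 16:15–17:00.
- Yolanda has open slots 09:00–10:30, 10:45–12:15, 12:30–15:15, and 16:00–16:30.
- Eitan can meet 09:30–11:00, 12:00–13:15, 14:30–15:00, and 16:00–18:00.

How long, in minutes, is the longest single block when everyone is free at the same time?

15 minutes

Liang free within 09:00–18:00: 09:00–09:30, 15:30–16:45.
Liang ∩ Elena: 16:15–16:45.
Liang ∩ Elena ∩ Yolanda: 16:15–16:30.
Liang ∩ Elena ∩ Yolanda ∩ Eitan: 16:15–16:30.
Single common window of 15 minutes.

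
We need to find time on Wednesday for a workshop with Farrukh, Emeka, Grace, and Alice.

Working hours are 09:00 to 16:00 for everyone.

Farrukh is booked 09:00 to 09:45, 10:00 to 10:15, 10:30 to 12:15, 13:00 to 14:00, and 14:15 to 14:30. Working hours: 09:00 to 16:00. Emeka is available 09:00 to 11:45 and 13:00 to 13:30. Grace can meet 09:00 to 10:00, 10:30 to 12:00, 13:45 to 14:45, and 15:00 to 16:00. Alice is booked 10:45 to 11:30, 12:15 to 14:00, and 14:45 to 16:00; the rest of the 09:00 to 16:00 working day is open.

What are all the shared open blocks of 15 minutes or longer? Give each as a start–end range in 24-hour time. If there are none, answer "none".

09:45–10:00

Farrukh free within 09:00–16:00: 09:45–10:00, 10:15–10:30, 12:15–13:00, 14:00–14:15, 14:30–16:00.
Alice free within 09:00–16:00: 09:00–10:45, 11:30–12:15, 14:00–14:45.
Farrukh ∩ Emeka: 09:45–10:00, 10:15–10:30.
Farrukh ∩ Emeka ∩ Grace: 09:45–10:00.
Farrukh ∩ Emeka ∩ Grace ∩ Alice: 09:45–10:00.
Windows ≥ 15 min: 09:45–10:00.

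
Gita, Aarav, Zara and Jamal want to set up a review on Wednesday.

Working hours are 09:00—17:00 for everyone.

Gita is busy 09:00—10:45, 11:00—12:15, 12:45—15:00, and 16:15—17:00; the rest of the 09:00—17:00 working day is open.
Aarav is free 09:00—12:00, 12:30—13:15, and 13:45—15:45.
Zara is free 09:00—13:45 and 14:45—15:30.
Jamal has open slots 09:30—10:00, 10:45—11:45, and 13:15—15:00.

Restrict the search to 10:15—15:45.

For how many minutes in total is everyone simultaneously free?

15 minutes

Gita free within 09:00–17:00: 10:45–11:00, 12:15–12:45, 15:00–16:15.
Gita ∩ Aarav: 10:45–11:00, 12:30–12:45, 15:00–15:45.
Gita ∩ Aarav ∩ Zara: 10:45–11:00, 12:30–12:45, 15:00–15:30.
Gita ∩ Aarav ∩ Zara ∩ Jamal: 10:45–11:00.
Restricted to 10:15–15:45: 10:45–11:00.
Total common minutes: 15.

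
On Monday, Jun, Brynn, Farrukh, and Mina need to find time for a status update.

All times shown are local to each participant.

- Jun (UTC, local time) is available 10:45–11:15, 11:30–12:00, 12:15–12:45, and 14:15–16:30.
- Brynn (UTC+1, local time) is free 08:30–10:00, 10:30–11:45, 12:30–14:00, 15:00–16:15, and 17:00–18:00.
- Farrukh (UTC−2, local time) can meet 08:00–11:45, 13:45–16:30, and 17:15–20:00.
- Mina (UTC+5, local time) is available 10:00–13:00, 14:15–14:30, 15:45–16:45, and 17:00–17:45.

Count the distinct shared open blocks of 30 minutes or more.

Jun → UTC: 10:45–11:15, 11:30–12:00, 12:15–12:45, 14:15–16:30.
Brynn → UTC: 07:30–09:00, 09:30–10:45, 11:30–13:00, 14:00–15:15, 16:00–17:00.
Farrukh → UTC: 10:00–13:45, 15:45–18:30, 19:15–22:00.
Mina → UTC: 05:00–08:00, 09:15–09:30, 10:45–11:45, 12:00–12:45.
Jun ∩ Brynn: 11:30–12:00, 12:15–12:45, 14:15–15:15, 16:00–16:30.
Jun ∩ Brynn ∩ Farrukh: 11:30–12:00, 12:15–12:45, 16:00–16:30.
Jun ∩ Brynn ∩ Farrukh ∩ Mina: 11:30–11:45, 12:15–12:45.
Windows ≥ 30 min: 12:15–12:45.
That's 1 window.

1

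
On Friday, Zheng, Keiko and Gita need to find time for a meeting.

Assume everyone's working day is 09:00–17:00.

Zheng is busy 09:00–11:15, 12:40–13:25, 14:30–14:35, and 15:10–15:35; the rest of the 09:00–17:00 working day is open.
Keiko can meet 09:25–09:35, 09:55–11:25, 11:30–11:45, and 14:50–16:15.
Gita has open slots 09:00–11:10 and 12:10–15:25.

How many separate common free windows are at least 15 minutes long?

Zheng free within 09:00–17:00: 11:15–12:40, 13:25–14:30, 14:35–15:10, 15:35–17:00.
Zheng ∩ Keiko: 11:15–11:25, 11:30–11:45, 14:50–15:10, 15:35–16:15.
Zheng ∩ Keiko ∩ Gita: 14:50–15:10.
Windows ≥ 15 min: 14:50–15:10.
That's 1 window.

1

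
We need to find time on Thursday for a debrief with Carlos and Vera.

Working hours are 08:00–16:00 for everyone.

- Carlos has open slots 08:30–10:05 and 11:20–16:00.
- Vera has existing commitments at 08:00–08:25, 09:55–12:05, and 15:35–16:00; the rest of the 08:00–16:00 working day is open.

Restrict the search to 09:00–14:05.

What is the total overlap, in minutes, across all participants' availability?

Vera free within 08:00–16:00: 08:25–09:55, 12:05–15:35.
Carlos ∩ Vera: 08:30–09:55, 12:05–15:35.
Restricted to 09:00–14:05: 09:00–09:55, 12:05–14:05.
Total common minutes: 55 + 120 = 175.

175 minutes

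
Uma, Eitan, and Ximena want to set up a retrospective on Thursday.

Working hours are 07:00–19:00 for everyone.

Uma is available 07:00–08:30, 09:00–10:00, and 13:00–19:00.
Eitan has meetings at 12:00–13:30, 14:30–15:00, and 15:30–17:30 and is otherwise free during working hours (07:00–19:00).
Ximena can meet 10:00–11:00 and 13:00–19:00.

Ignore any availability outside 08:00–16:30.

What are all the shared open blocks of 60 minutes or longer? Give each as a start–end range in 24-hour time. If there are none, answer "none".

13:30–14:30

Eitan free within 07:00–19:00: 07:00–12:00, 13:30–14:30, 15:00–15:30, 17:30–19:00.
Uma ∩ Eitan: 07:00–08:30, 09:00–10:00, 13:30–14:30, 15:00–15:30, 17:30–19:00.
Uma ∩ Eitan ∩ Ximena: 13:30–14:30, 15:00–15:30, 17:30–19:00.
Restricted to 08:00–16:30: 13:30–14:30, 15:00–15:30.
Windows ≥ 60 min: 13:30–14:30.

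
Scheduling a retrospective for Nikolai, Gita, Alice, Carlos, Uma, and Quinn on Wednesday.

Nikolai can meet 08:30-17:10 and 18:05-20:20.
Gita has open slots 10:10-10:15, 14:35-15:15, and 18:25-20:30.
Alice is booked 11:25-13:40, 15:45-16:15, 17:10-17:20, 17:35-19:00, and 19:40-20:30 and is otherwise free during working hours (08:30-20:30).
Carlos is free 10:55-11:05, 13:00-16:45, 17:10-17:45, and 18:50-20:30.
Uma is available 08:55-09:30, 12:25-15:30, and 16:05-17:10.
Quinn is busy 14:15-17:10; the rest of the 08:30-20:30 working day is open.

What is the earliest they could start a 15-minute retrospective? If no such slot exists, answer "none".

none

Alice free within 08:30–20:30: 08:30–11:25, 13:40–15:45, 16:15–17:10, 17:20–17:35, 19:00–19:40.
Quinn free within 08:30–20:30: 08:30–14:15, 17:10–20:30.
Nikolai ∩ Gita: 10:10–10:15, 14:35–15:15, 18:25–20:20.
Nikolai ∩ Gita ∩ Alice: 10:10–10:15, 14:35–15:15, 19:00–19:40.
Nikolai ∩ Gita ∩ Alice ∩ Carlos: 14:35–15:15, 19:00–19:40.
Nikolai ∩ Gita ∩ Alice ∩ Carlos ∩ Uma: 14:35–15:15.
Nikolai ∩ Gita ∩ Alice ∩ Carlos ∩ Uma ∩ Quinn: (none).
Windows ≥ 15 min: (none).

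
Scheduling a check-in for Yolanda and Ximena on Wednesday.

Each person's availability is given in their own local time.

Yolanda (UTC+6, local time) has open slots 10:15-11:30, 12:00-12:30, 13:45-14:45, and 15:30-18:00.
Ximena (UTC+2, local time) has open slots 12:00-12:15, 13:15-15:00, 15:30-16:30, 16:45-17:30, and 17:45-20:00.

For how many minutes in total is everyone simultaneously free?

60 minutes

Yolanda → UTC: 04:15–05:30, 06:00–06:30, 07:45–08:45, 09:30–12:00.
Ximena → UTC: 10:00–10:15, 11:15–13:00, 13:30–14:30, 14:45–15:30, 15:45–18:00.
Yolanda ∩ Ximena: 10:00–10:15, 11:15–12:00.
Total common minutes: 15 + 45 = 60.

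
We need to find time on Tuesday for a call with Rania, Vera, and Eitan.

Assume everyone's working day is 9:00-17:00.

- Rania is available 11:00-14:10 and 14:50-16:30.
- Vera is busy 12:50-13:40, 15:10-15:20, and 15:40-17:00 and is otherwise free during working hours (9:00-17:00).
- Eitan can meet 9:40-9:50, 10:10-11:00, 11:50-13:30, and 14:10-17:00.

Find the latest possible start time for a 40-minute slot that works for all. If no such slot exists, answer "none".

12:10

Vera free within 09:00–17:00: 09:00–12:50, 13:40–15:10, 15:20–15:40.
Rania ∩ Vera: 11:00–12:50, 13:40–14:10, 14:50–15:10, 15:20–15:40.
Rania ∩ Vera ∩ Eitan: 11:50–12:50, 14:50–15:10, 15:20–15:40.
Windows ≥ 40 min: 11:50–12:50.
Latest start in the last window 11:50–12:50 is 12:50 − 40 min = 12:10.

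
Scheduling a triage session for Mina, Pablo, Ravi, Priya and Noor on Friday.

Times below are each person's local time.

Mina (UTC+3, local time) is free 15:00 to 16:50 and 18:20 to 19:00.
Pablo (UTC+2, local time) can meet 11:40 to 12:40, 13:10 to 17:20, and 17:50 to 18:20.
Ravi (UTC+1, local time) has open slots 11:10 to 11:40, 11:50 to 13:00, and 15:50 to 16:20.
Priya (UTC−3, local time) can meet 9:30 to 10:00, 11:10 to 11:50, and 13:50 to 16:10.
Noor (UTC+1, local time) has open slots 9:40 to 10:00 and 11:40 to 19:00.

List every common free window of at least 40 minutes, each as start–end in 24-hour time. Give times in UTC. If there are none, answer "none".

none

Mina → UTC: 12:00–13:50, 15:20–16:00.
Pablo → UTC: 09:40–10:40, 11:10–15:20, 15:50–16:20.
Ravi → UTC: 10:10–10:40, 10:50–12:00, 14:50–15:20.
Priya → UTC: 12:30–13:00, 14:10–14:50, 16:50–19:10.
Noor → UTC: 08:40–09:00, 10:40–18:00.
Mina ∩ Pablo: 12:00–13:50, 15:50–16:00.
Mina ∩ Pablo ∩ Ravi: (none).
Mina ∩ Pablo ∩ Ravi ∩ Priya: (none).
Mina ∩ Pablo ∩ Ravi ∩ Priya ∩ Noor: (none).
Windows ≥ 40 min: (none).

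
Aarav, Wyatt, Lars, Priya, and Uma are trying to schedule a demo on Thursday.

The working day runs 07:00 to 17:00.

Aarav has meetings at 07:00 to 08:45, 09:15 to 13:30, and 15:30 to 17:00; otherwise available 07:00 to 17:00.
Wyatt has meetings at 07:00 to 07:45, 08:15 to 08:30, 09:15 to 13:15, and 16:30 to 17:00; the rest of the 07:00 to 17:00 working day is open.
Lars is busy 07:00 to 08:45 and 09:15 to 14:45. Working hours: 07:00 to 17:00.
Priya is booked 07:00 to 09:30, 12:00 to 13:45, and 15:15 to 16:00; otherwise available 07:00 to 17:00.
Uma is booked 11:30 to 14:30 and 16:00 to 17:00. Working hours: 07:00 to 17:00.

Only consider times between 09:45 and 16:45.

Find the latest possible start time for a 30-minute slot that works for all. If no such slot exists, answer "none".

Aarav free within 07:00–17:00: 08:45–09:15, 13:30–15:30.
Wyatt free within 07:00–17:00: 07:45–08:15, 08:30–09:15, 13:15–16:30.
Lars free within 07:00–17:00: 08:45–09:15, 14:45–17:00.
Priya free within 07:00–17:00: 09:30–12:00, 13:45–15:15, 16:00–17:00.
Uma free within 07:00–17:00: 07:00–11:30, 14:30–16:00.
Aarav ∩ Wyatt: 08:45–09:15, 13:30–15:30.
Aarav ∩ Wyatt ∩ Lars: 08:45–09:15, 14:45–15:30.
Aarav ∩ Wyatt ∩ Lars ∩ Priya: 14:45–15:15.
Aarav ∩ Wyatt ∩ Lars ∩ Priya ∩ Uma: 14:45–15:15.
Restricted to 09:45–16:45: 14:45–15:15.
Windows ≥ 30 min: 14:45–15:15.
Latest start in the last window 14:45–15:15 is 15:15 − 30 min = 14:45.

14:45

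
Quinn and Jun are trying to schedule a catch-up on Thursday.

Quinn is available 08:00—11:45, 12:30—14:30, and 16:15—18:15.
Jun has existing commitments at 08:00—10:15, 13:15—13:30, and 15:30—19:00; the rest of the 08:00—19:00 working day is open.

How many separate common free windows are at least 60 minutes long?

Jun free within 08:00–19:00: 10:15–13:15, 13:30–15:30.
Quinn ∩ Jun: 10:15–11:45, 12:30–13:15, 13:30–14:30.
Windows ≥ 60 min: 10:15–11:45, 13:30–14:30.
That's 2 windows.

2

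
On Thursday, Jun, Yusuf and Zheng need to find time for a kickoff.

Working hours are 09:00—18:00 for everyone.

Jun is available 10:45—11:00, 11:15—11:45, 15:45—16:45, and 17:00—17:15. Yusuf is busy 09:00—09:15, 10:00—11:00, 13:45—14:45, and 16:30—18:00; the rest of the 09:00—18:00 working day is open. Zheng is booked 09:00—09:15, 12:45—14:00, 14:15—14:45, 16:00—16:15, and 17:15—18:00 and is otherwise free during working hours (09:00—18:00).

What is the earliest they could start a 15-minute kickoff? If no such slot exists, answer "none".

Yusuf free within 09:00–18:00: 09:15–10:00, 11:00–13:45, 14:45–16:30.
Zheng free within 09:00–18:00: 09:15–12:45, 14:00–14:15, 14:45–16:00, 16:15–17:15.
Jun ∩ Yusuf: 11:15–11:45, 15:45–16:30.
Jun ∩ Yusuf ∩ Zheng: 11:15–11:45, 15:45–16:00, 16:15–16:30.
Windows ≥ 15 min: 11:15–11:45, 15:45–16:00, 16:15–16:30.
Earliest such window starts at 11:15.

11:15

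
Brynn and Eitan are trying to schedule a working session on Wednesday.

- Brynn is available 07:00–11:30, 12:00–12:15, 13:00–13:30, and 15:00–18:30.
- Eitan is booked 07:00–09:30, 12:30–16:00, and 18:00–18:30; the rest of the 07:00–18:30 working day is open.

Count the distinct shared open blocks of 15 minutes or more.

Eitan free within 07:00–18:30: 09:30–12:30, 16:00–18:00.
Brynn ∩ Eitan: 09:30–11:30, 12:00–12:15, 16:00–18:00.
Windows ≥ 15 min: 09:30–11:30, 12:00–12:15, 16:00–18:00.
That's 3 windows.

3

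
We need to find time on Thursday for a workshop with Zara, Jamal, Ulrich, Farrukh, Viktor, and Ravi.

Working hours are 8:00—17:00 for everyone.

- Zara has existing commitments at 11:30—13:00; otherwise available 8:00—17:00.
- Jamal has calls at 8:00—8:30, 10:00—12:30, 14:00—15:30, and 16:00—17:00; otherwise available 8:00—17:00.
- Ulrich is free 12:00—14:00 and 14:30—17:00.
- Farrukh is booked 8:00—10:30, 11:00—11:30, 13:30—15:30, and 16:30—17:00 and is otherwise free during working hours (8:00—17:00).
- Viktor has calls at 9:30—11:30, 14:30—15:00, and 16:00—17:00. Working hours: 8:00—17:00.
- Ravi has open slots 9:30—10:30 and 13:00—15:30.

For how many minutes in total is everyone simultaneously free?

Zara free within 08:00–17:00: 08:00–11:30, 13:00–17:00.
Jamal free within 08:00–17:00: 08:30–10:00, 12:30–14:00, 15:30–16:00.
Farrukh free within 08:00–17:00: 10:30–11:00, 11:30–13:30, 15:30–16:30.
Viktor free within 08:00–17:00: 08:00–09:30, 11:30–14:30, 15:00–16:00.
Zara ∩ Jamal: 08:30–10:00, 13:00–14:00, 15:30–16:00.
Zara ∩ Jamal ∩ Ulrich: 13:00–14:00, 15:30–16:00.
Zara ∩ Jamal ∩ Ulrich ∩ Farrukh: 13:00–13:30, 15:30–16:00.
Zara ∩ Jamal ∩ Ulrich ∩ Farrukh ∩ Viktor: 13:00–13:30, 15:30–16:00.
Zara ∩ Jamal ∩ Ulrich ∩ Farrukh ∩ Viktor ∩ Ravi: 13:00–13:30.
Total common minutes: 30.

30 minutes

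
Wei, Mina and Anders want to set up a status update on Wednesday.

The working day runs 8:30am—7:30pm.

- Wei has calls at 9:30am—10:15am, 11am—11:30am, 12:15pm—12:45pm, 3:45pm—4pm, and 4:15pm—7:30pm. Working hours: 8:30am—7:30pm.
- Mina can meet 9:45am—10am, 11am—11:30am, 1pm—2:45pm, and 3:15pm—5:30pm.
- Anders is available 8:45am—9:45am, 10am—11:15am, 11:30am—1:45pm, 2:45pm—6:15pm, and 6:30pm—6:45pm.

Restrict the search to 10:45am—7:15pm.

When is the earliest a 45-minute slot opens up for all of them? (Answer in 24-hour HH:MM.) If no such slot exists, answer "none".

13:00

Wei free within 08:30–19:30: 08:30–09:30, 10:15–11:00, 11:30–12:15, 12:45–15:45, 16:00–16:15.
Wei ∩ Mina: 13:00–14:45, 15:15–15:45, 16:00–16:15.
Wei ∩ Mina ∩ Anders: 13:00–13:45, 15:15–15:45, 16:00–16:15.
Restricted to 10:45–19:15: 13:00–13:45, 15:15–15:45, 16:00–16:15.
Windows ≥ 45 min: 13:00–13:45.
Earliest such window starts at 13:00.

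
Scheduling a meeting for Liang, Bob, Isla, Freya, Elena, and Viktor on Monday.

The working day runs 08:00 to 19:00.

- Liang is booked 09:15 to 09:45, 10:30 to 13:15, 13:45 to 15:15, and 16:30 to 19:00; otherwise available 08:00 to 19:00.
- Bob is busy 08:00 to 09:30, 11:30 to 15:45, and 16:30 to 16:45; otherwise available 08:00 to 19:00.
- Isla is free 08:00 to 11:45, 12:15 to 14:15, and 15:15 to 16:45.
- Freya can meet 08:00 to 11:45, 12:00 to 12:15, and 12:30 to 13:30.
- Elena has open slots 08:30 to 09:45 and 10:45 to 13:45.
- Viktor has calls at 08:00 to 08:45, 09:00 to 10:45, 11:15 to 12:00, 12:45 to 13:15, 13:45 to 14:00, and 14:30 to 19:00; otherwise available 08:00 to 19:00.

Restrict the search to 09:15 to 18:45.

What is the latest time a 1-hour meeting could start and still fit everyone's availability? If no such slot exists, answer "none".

none

Liang free within 08:00–19:00: 08:00–09:15, 09:45–10:30, 13:15–13:45, 15:15–16:30.
Bob free within 08:00–19:00: 09:30–11:30, 15:45–16:30, 16:45–19:00.
Viktor free within 08:00–19:00: 08:45–09:00, 10:45–11:15, 12:00–12:45, 13:15–13:45, 14:00–14:30.
Liang ∩ Bob: 09:45–10:30, 15:45–16:30.
Liang ∩ Bob ∩ Isla: 09:45–10:30, 15:45–16:30.
Liang ∩ Bob ∩ Isla ∩ Freya: 09:45–10:30.
Liang ∩ Bob ∩ Isla ∩ Freya ∩ Elena: (none).
Liang ∩ Bob ∩ Isla ∩ Freya ∩ Elena ∩ Viktor: (none).
Restricted to 09:15–18:45: (none).
Windows ≥ 60 min: (none).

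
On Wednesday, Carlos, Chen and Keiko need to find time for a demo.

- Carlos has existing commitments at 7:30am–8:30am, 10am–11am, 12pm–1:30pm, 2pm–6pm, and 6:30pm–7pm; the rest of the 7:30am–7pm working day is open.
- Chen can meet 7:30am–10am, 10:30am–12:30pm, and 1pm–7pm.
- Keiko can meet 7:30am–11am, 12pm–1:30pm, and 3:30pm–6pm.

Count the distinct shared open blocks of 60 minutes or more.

1

Carlos free within 07:30–19:00: 08:30–10:00, 11:00–12:00, 13:30–14:00, 18:00–18:30.
Carlos ∩ Chen: 08:30–10:00, 11:00–12:00, 13:30–14:00, 18:00–18:30.
Carlos ∩ Chen ∩ Keiko: 08:30–10:00.
Windows ≥ 60 min: 08:30–10:00.
That's 1 window.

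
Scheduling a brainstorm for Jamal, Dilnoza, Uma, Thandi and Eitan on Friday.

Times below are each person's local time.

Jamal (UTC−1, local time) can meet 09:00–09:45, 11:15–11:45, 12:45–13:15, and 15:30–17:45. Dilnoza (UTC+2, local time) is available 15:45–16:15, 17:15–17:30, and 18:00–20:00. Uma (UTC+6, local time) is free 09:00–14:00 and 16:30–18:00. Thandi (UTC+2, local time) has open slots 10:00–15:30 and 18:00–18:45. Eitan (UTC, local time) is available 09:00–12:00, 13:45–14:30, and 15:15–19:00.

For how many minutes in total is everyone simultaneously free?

Jamal → UTC: 10:00–10:45, 12:15–12:45, 13:45–14:15, 16:30–18:45.
Dilnoza → UTC: 13:45–14:15, 15:15–15:30, 16:00–18:00.
Uma → UTC: 03:00–08:00, 10:30–12:00.
Thandi → UTC: 08:00–13:30, 16:00–16:45.
Eitan → UTC: 09:00–12:00, 13:45–14:30, 15:15–19:00.
Jamal ∩ Dilnoza: 13:45–14:15, 16:30–18:00.
Jamal ∩ Dilnoza ∩ Uma: (none).
Jamal ∩ Dilnoza ∩ Uma ∩ Thandi: (none).
Jamal ∩ Dilnoza ∩ Uma ∩ Thandi ∩ Eitan: (none).
Total common minutes: 0.

0 minutes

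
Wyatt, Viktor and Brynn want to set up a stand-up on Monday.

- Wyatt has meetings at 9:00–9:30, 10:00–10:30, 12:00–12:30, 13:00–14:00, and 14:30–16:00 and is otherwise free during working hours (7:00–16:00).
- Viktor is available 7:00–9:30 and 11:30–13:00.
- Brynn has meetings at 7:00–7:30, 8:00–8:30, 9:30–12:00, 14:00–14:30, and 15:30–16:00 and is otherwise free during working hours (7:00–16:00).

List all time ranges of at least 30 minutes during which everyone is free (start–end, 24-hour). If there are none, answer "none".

07:30–08:00, 08:30–09:00, 12:30–13:00

Wyatt free within 07:00–16:00: 07:00–09:00, 09:30–10:00, 10:30–12:00, 12:30–13:00, 14:00–14:30.
Brynn free within 07:00–16:00: 07:30–08:00, 08:30–09:30, 12:00–14:00, 14:30–15:30.
Wyatt ∩ Viktor: 07:00–09:00, 11:30–12:00, 12:30–13:00.
Wyatt ∩ Viktor ∩ Brynn: 07:30–08:00, 08:30–09:00, 12:30–13:00.
Windows ≥ 30 min: 07:30–08:00, 08:30–09:00, 12:30–13:00.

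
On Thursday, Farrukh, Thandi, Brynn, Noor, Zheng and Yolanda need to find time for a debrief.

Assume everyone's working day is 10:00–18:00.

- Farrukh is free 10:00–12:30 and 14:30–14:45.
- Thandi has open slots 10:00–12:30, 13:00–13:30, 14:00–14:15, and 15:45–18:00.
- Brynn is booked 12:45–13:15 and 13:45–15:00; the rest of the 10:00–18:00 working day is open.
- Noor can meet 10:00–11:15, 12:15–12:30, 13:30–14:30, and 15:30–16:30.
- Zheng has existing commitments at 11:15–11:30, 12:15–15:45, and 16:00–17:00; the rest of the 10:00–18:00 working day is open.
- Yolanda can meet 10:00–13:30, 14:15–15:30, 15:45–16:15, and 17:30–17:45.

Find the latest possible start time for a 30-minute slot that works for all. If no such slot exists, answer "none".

10:45

Brynn free within 10:00–18:00: 10:00–12:45, 13:15–13:45, 15:00–18:00.
Zheng free within 10:00–18:00: 10:00–11:15, 11:30–12:15, 15:45–16:00, 17:00–18:00.
Farrukh ∩ Thandi: 10:00–12:30.
Farrukh ∩ Thandi ∩ Brynn: 10:00–12:30.
Farrukh ∩ Thandi ∩ Brynn ∩ Noor: 10:00–11:15, 12:15–12:30.
Farrukh ∩ Thandi ∩ Brynn ∩ Noor ∩ Zheng: 10:00–11:15.
Farrukh ∩ Thandi ∩ Brynn ∩ Noor ∩ Zheng ∩ Yolanda: 10:00–11:15.
Windows ≥ 30 min: 10:00–11:15.
Latest start in the last window 10:00–11:15 is 11:15 − 30 min = 10:45.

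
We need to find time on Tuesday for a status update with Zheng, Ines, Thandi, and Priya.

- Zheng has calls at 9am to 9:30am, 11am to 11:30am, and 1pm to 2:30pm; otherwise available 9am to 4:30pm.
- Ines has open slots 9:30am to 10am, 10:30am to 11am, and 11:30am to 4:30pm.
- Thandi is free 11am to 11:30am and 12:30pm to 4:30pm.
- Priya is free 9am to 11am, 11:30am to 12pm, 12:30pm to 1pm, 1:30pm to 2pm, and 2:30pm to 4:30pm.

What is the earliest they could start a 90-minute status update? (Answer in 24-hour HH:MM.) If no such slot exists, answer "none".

Zheng free within 09:00–16:30: 09:30–11:00, 11:30–13:00, 14:30–16:30.
Zheng ∩ Ines: 09:30–10:00, 10:30–11:00, 11:30–13:00, 14:30–16:30.
Zheng ∩ Ines ∩ Thandi: 12:30–13:00, 14:30–16:30.
Zheng ∩ Ines ∩ Thandi ∩ Priya: 12:30–13:00, 14:30–16:30.
Windows ≥ 90 min: 14:30–16:30.
Earliest such window starts at 14:30.

14:30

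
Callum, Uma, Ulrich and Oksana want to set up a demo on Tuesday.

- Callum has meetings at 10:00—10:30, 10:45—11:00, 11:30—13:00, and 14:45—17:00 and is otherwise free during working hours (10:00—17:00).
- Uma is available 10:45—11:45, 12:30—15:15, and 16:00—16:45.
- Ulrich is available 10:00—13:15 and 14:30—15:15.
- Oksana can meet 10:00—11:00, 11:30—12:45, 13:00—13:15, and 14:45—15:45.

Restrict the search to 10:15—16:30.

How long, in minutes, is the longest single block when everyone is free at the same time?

Callum free within 10:00–17:00: 10:30–10:45, 11:00–11:30, 13:00–14:45.
Callum ∩ Uma: 11:00–11:30, 13:00–14:45.
Callum ∩ Uma ∩ Ulrich: 11:00–11:30, 13:00–13:15, 14:30–14:45.
Callum ∩ Uma ∩ Ulrich ∩ Oksana: 13:00–13:15.
Restricted to 10:15–16:30: 13:00–13:15.
Single common window of 15 minutes.

15 minutes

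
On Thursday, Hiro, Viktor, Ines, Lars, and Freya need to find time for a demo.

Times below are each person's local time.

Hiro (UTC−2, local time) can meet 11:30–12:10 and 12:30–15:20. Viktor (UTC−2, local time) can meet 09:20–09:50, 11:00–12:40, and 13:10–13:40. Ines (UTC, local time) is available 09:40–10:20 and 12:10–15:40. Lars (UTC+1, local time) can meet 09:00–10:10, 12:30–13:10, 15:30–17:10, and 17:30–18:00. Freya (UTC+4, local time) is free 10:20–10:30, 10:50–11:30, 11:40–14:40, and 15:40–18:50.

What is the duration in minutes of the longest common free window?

Hiro → UTC: 13:30–14:10, 14:30–17:20.
Viktor → UTC: 11:20–11:50, 13:00–14:40, 15:10–15:40.
Ines → UTC: 09:40–10:20, 12:10–15:40.
Lars → UTC: 08:00–09:10, 11:30–12:10, 14:30–16:10, 16:30–17:00.
Freya → UTC: 06:20–06:30, 06:50–07:30, 07:40–10:40, 11:40–14:50.
Hiro ∩ Viktor: 13:30–14:10, 14:30–14:40, 15:10–15:40.
Hiro ∩ Viktor ∩ Ines: 13:30–14:10, 14:30–14:40, 15:10–15:40.
Hiro ∩ Viktor ∩ Ines ∩ Lars: 14:30–14:40, 15:10–15:40.
Hiro ∩ Viktor ∩ Ines ∩ Lars ∩ Freya: 14:30–14:40.
Single common window of 10 minutes.

10 minutes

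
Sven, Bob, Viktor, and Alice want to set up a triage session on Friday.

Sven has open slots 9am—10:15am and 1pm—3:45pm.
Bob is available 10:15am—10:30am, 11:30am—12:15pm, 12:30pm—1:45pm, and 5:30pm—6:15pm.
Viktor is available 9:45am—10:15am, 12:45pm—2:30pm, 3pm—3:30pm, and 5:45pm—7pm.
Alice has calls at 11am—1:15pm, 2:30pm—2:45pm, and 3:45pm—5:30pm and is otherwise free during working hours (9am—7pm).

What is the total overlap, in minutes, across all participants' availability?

30 minutes

Alice free within 09:00–19:00: 09:00–11:00, 13:15–14:30, 14:45–15:45, 17:30–19:00.
Sven ∩ Bob: 13:00–13:45.
Sven ∩ Bob ∩ Viktor: 13:00–13:45.
Sven ∩ Bob ∩ Viktor ∩ Alice: 13:15–13:45.
Total common minutes: 30.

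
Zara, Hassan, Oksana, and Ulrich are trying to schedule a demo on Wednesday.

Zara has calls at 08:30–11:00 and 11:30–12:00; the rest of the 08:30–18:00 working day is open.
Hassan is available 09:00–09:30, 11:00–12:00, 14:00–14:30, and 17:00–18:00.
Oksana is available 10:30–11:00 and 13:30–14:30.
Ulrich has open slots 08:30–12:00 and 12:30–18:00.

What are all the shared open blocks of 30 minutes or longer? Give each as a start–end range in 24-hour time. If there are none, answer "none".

Zara free within 08:30–18:00: 11:00–11:30, 12:00–18:00.
Zara ∩ Hassan: 11:00–11:30, 14:00–14:30, 17:00–18:00.
Zara ∩ Hassan ∩ Oksana: 14:00–14:30.
Zara ∩ Hassan ∩ Oksana ∩ Ulrich: 14:00–14:30.
Windows ≥ 30 min: 14:00–14:30.

14:00–14:30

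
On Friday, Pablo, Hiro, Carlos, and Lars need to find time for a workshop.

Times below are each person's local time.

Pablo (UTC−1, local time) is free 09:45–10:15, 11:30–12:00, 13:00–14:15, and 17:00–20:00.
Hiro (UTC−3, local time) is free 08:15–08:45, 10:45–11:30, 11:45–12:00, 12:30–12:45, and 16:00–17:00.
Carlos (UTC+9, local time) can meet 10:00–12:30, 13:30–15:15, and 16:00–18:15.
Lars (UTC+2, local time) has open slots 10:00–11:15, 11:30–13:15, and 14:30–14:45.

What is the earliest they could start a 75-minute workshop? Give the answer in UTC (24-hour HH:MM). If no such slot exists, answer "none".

none

Pablo → UTC: 10:45–11:15, 12:30–13:00, 14:00–15:15, 18:00–21:00.
Hiro → UTC: 11:15–11:45, 13:45–14:30, 14:45–15:00, 15:30–15:45, 19:00–20:00.
Carlos → UTC: 01:00–03:30, 04:30–06:15, 07:00–09:15.
Lars → UTC: 08:00–09:15, 09:30–11:15, 12:30–12:45.
Pablo ∩ Hiro: 14:00–14:30, 14:45–15:00, 19:00–20:00.
Pablo ∩ Hiro ∩ Carlos: (none).
Pablo ∩ Hiro ∩ Carlos ∩ Lars: (none).
Windows ≥ 75 min: (none).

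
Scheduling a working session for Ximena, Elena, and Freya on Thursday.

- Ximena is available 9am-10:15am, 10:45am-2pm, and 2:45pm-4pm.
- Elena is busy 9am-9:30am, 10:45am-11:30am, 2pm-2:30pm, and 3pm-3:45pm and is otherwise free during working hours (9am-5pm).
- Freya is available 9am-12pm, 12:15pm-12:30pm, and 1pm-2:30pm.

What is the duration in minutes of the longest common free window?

Elena free within 09:00–17:00: 09:30–10:45, 11:30–14:00, 14:30–15:00, 15:45–17:00.
Ximena ∩ Elena: 09:30–10:15, 11:30–14:00, 14:45–15:00, 15:45–16:00.
Ximena ∩ Elena ∩ Freya: 09:30–10:15, 11:30–12:00, 12:15–12:30, 13:00–14:00.
Common window lengths: 45, 30, 15, 60 min; longest is 60.

60 minutes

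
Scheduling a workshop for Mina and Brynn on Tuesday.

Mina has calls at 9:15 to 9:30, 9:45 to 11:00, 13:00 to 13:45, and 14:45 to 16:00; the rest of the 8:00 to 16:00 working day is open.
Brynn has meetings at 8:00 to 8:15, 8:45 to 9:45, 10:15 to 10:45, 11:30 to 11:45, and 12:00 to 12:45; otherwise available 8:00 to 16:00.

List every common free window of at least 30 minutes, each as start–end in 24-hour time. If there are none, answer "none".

Mina free within 08:00–16:00: 08:00–09:15, 09:30–09:45, 11:00–13:00, 13:45–14:45.
Brynn free within 08:00–16:00: 08:15–08:45, 09:45–10:15, 10:45–11:30, 11:45–12:00, 12:45–16:00.
Mina ∩ Brynn: 08:15–08:45, 11:00–11:30, 11:45–12:00, 12:45–13:00, 13:45–14:45.
Windows ≥ 30 min: 08:15–08:45, 11:00–11:30, 13:45–14:45.

08:15–08:45, 11:00–11:30, 13:45–14:45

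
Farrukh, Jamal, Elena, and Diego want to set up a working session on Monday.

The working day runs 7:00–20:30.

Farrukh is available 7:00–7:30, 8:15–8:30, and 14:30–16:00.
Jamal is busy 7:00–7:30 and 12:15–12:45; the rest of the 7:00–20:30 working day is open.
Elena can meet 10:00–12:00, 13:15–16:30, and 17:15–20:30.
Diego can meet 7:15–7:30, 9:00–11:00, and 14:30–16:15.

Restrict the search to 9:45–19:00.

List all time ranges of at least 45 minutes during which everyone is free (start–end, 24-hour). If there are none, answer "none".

Jamal free within 07:00–20:30: 07:30–12:15, 12:45–20:30.
Farrukh ∩ Jamal: 08:15–08:30, 14:30–16:00.
Farrukh ∩ Jamal ∩ Elena: 14:30–16:00.
Farrukh ∩ Jamal ∩ Elena ∩ Diego: 14:30–16:00.
Restricted to 09:45–19:00: 14:30–16:00.
Windows ≥ 45 min: 14:30–16:00.

14:30–16:00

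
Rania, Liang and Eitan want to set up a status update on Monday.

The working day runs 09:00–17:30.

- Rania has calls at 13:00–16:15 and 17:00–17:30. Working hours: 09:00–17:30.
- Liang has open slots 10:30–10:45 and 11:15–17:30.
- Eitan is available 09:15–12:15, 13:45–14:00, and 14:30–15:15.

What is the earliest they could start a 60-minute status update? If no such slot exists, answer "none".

Rania free within 09:00–17:30: 09:00–13:00, 16:15–17:00.
Rania ∩ Liang: 10:30–10:45, 11:15–13:00, 16:15–17:00.
Rania ∩ Liang ∩ Eitan: 10:30–10:45, 11:15–12:15.
Windows ≥ 60 min: 11:15–12:15.
Earliest such window starts at 11:15.

11:15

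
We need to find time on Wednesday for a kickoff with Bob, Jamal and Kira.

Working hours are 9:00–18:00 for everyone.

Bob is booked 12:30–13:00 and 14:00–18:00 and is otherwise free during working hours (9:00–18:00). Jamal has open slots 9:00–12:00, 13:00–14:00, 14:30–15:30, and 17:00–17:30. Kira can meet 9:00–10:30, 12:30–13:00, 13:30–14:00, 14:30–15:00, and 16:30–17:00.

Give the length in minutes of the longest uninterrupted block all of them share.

Bob free within 09:00–18:00: 09:00–12:30, 13:00–14:00.
Bob ∩ Jamal: 09:00–12:00, 13:00–14:00.
Bob ∩ Jamal ∩ Kira: 09:00–10:30, 13:30–14:00.
Common window lengths: 90, 30 min; longest is 90.

90 minutes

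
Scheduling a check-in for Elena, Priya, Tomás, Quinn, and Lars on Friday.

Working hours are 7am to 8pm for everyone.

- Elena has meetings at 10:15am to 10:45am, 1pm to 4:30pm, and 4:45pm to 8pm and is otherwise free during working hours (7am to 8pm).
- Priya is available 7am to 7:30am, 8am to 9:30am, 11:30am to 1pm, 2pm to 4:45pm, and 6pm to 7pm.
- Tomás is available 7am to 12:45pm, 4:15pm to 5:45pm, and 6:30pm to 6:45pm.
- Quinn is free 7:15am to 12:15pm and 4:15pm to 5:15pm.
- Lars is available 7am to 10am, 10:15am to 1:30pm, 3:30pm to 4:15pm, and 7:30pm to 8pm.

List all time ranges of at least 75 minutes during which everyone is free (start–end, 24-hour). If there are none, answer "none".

08:00–09:30

Elena free within 07:00–20:00: 07:00–10:15, 10:45–13:00, 16:30–16:45.
Elena ∩ Priya: 07:00–07:30, 08:00–09:30, 11:30–13:00, 16:30–16:45.
Elena ∩ Priya ∩ Tomás: 07:00–07:30, 08:00–09:30, 11:30–12:45, 16:30–16:45.
Elena ∩ Priya ∩ Tomás ∩ Quinn: 07:15–07:30, 08:00–09:30, 11:30–12:15, 16:30–16:45.
Elena ∩ Priya ∩ Tomás ∩ Quinn ∩ Lars: 07:15–07:30, 08:00–09:30, 11:30–12:15.
Windows ≥ 75 min: 08:00–09:30.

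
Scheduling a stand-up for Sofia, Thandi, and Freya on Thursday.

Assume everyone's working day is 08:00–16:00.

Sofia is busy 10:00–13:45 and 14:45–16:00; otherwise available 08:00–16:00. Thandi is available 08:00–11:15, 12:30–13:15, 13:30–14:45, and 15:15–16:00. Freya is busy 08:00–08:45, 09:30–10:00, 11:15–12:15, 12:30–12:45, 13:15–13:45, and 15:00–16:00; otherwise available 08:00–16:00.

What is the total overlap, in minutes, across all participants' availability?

Sofia free within 08:00–16:00: 08:00–10:00, 13:45–14:45.
Freya free within 08:00–16:00: 08:45–09:30, 10:00–11:15, 12:15–12:30, 12:45–13:15, 13:45–15:00.
Sofia ∩ Thandi: 08:00–10:00, 13:45–14:45.
Sofia ∩ Thandi ∩ Freya: 08:45–09:30, 13:45–14:45.
Total common minutes: 45 + 60 = 105.

105 minutes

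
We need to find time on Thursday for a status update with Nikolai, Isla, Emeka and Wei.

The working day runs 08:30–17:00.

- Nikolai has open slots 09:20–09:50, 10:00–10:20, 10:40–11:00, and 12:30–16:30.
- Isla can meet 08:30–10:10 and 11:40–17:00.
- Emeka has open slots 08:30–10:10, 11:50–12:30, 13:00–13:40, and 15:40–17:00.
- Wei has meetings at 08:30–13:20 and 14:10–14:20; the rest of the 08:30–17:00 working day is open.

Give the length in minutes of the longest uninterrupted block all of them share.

50 minutes

Wei free within 08:30–17:00: 13:20–14:10, 14:20–17:00.
Nikolai ∩ Isla: 09:20–09:50, 10:00–10:10, 12:30–16:30.
Nikolai ∩ Isla ∩ Emeka: 09:20–09:50, 10:00–10:10, 13:00–13:40, 15:40–16:30.
Nikolai ∩ Isla ∩ Emeka ∩ Wei: 13:20–13:40, 15:40–16:30.
Common window lengths: 20, 50 min; longest is 50.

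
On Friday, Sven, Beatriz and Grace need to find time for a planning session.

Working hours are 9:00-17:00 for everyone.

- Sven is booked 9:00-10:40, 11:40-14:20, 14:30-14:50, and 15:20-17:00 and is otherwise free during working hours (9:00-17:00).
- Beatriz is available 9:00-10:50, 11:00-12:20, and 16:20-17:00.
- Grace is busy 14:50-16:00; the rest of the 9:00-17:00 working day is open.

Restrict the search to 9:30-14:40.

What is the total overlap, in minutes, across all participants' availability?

50 minutes

Sven free within 09:00–17:00: 10:40–11:40, 14:20–14:30, 14:50–15:20.
Grace free within 09:00–17:00: 09:00–14:50, 16:00–17:00.
Sven ∩ Beatriz: 10:40–10:50, 11:00–11:40.
Sven ∩ Beatriz ∩ Grace: 10:40–10:50, 11:00–11:40.
Restricted to 09:30–14:40: 10:40–10:50, 11:00–11:40.
Total common minutes: 10 + 40 = 50.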